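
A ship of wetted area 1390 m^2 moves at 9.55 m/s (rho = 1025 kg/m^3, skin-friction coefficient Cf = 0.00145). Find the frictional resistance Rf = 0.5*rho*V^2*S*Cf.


Formula: Rf = 0.5 * rho * V^2 * S * Cf
Step 1 — V^2 = 9.55^2 = 91.2025
Step 2 — 0.5 * rho * V^2 = 0.5 * 1025 * 91.2025 = 46741.28125
Step 3 — Rf = 46741.28125 * 1390 * 0.00145 ≈ 94207 N (5 s.f.)

94207 N


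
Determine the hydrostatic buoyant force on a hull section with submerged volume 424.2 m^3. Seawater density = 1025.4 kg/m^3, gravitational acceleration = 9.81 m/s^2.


Formula: Fb = rho * g * V
Substituting: Fb = 1025.4 * 9.81 * 424.2
Intermediate: 1025.4 * 9.81 = 10059.174
Result: Fb = 10059.174 * 424.2 ≈ 4267100 N (5 s.f.)

4267100 N


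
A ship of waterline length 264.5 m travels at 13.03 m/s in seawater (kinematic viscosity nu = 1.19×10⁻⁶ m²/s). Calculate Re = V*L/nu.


Formula: Re = V * L / nu
Step 1 — V * L = 13.03 * 264.5 = 3446.435 m^2/s
Step 2 — Re = 3446.435 / 1.19e-6 = 2.90e+09

2.90e+09


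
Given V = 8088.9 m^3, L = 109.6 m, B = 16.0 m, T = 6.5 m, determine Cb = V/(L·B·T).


Formula: Cb = V / (L * B * T)
Step 1 — L * B * T = 109.6 * 16.0 * 6.5 = 11398.4 m^3
Step 2 — Cb = 8088.9 / 11398.4 ≈ 0.70965 (5 s.f.)

0.70965


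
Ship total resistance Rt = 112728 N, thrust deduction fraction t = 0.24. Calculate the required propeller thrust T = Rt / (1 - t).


Formula: T = Rt / (1 - t)
Step 1 — (1 - t) = 1 - 0.24 = 0.76
Step 2 — T = 112728 / 0.76 ≈ 148330 N (5 s.f.)

148330 N


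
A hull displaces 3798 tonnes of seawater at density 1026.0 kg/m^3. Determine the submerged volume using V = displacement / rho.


Formula: V = mass / rho
Step 1 — convert tonnes to kg: 3798 t * 1000 = 3798000 kg
Step 2 — V = 3798000 / 1026.0 ≈ 3701.8 m^3 (5 s.f.)

3701.8 m^3


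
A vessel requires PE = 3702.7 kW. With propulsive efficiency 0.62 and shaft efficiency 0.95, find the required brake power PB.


Formula: PB = PE / (eta_D * eta_S)
Step 1 — combined efficiency = eta_D * eta_S = 0.62 * 0.95 = 0.589
Step 2 — PB = 3702.7 / 0.589 ≈ 6286.4 kW (5 s.f.)

6286.4 kW


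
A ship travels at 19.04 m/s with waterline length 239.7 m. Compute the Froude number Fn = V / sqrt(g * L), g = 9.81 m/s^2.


Formula: Fn = V / sqrt(g * L)
Step 1 — g * L = 9.81 * 239.7 = 2351.457
Step 2 — sqrt(g * L) = sqrt(2351.457) = 48.491824
Step 3 — Fn = 19.04 / 48.491824 ≈ 0.39264 (5 s.f.)

0.39264


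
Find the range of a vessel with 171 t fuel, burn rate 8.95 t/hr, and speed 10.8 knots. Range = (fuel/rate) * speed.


Formula: endurance = fuel / rate; range = endurance * speed
Step 1 — endurance = 171 / 8.95 = 19.1061 hours
Step 2 — range = 19.1061 * 10.8 ≈ 206.35 nautical miles (5 s.f.)

206.35 NM


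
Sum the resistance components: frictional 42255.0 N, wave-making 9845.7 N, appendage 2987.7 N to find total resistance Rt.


Formula: Rt = Rf + Rw + Ra
Substituting: Rt = 42255.0 + 9845.7 + 2987.7
Result: Rt = 55088.4 N

55088.4 N


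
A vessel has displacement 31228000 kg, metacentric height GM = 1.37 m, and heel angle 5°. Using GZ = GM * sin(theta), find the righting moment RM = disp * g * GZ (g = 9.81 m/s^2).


Formula: GZ = GM * sin(theta); RM = disp * g * GZ
Step 1 — GZ = 1.37 * sin(5°) = 1.37 * 0.087156 = 0.119404 m
Step 2 — RM = 31228000 * 9.81 * 0.119404 ≈ 36579000 N·m (5 s.f.)

36579000 N·m


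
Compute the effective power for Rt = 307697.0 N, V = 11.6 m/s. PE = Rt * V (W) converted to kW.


Formula: PE = Rt * V / 1000 (kW)
Step 1 — PE (W) = 307697.0 * 11.6 = 3569285.2 W
Step 2 — PE (kW) = 3569285.2 / 1000 ≈ 3569.3 kW (5 s.f.)

3569.3 kW


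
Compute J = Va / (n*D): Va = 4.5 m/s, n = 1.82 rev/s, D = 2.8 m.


Formula: J = Va / (n * D)
Step 1 — n * D = 1.82 * 2.8 = 5.096
Step 2 — J = 4.5 / 5.096 ≈ 0.88305 (5 s.f.)

0.88305


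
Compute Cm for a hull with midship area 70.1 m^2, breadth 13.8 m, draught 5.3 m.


Formula: Cm = Am / (B * T)
Step 1 — B * T = 13.8 * 5.3 = 73.14 m^2
Step 2 — Cm = 70.1 / 73.14 ≈ 0.95844 (5 s.f.)

0.95844


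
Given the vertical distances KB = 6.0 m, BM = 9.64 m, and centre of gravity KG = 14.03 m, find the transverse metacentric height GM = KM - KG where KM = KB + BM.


Formula: GM = KB + BM - KG
Step 1 — KM = KB + BM = 6.0 + 9.64 = 15.64 m
Step 2 — GM = KM - KG = 15.64 - 14.03 = 1.61 m

1.61 m


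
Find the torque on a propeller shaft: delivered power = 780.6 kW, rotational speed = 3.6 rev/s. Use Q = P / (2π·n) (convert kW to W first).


Formula: Q = P_W / (2 * pi * n)
Step 1 — P_W = 780.6 kW * 1000 = 780600.0 W
Step 2 — 2 * pi * n = 2 * pi * 3.6 = 22.619467
Step 3 — Q = 780600.0 / 22.619467 ≈ 34510 N·m (5 s.f.)

34510 N·m


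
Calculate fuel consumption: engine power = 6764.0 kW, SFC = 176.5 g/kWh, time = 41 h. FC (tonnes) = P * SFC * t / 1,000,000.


Formula: FC (tonnes) = P * SFC * t / 1,000,000
Step 1 — P * SFC * t = 6764.0 * 176.5 * 41 = 48947686.0 g
Step 2 — FC (tonnes) = 48947686.0 / 1,000,000 ≈ 48.948 tonnes (5 s.f.)

48.948 tonnes


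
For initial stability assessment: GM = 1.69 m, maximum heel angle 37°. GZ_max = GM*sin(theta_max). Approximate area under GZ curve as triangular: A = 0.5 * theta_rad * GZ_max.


Formula: GZ_max = GM * sin(theta); Area = 0.5 * theta_rad * GZ_max
Step 1 — GZ_max = 1.69 * sin(37°) = 1.69 * 0.601815 = 1.017067 m
Step 2 — theta_rad = 37 * pi/180 = 0.645772 rad
Step 3 — Area = 0.5 * 0.645772 * 1.017067 ≈ 0.32840 m·rad (5 s.f.)

0.32840 m·rad


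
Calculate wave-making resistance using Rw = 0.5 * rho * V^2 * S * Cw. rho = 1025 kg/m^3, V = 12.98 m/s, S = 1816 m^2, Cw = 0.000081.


Formula: Rw = 0.5 * rho * V^2 * S * Cw
Step 1 — V^2 = 12.98^2 = 168.4804
Step 2 — 0.5 * rho * V^2 = 0.5 * 1025 * 168.4804 = 86346.205
Step 3 — Rw = 86346.205 * 1816 * 0.000081 ≈ 12701 N (5 s.f.)

12701 N


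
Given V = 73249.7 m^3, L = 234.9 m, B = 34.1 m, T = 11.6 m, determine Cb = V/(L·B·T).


Formula: Cb = V / (L * B * T)
Step 1 — L * B * T = 234.9 * 34.1 * 11.6 = 92917.044 m^3
Step 2 — Cb = 73249.7 / 92917.044 ≈ 0.78833 (5 s.f.)

0.78833


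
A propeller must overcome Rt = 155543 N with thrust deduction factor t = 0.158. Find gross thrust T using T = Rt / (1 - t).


Formula: T = Rt / (1 - t)
Step 1 — (1 - t) = 1 - 0.158 = 0.842
Step 2 — T = 155543 / 0.842 ≈ 184730 N (5 s.f.)

184730 N


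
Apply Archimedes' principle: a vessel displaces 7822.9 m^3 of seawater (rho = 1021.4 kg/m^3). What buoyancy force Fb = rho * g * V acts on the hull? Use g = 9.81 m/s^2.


Formula: Fb = rho * g * V
Substituting: Fb = 1021.4 * 9.81 * 7822.9
Intermediate: 1021.4 * 9.81 = 10019.934
Result: Fb = 10019.934 * 7822.9 ≈ 78385000 N (5 s.f.)

78385000 N


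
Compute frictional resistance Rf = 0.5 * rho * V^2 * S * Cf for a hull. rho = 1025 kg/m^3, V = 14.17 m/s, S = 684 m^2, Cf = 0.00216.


Formula: Rf = 0.5 * rho * V^2 * S * Cf
Step 1 — V^2 = 14.17^2 = 200.7889
Step 2 — 0.5 * rho * V^2 = 0.5 * 1025 * 200.7889 = 102904.31125
Step 3 — Rf = 102904.31125 * 684 * 0.00216 ≈ 152030 N (5 s.f.)

152030 N


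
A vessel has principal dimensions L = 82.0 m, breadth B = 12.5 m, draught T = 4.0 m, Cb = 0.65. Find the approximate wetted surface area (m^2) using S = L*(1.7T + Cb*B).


Formula: S = 1.7*L*T + V/T with V = Cb*L*B*T, i.e. S = L * (1.7*T + Cb*B)
Step 1 — 1.7*T = 1.7 * 4.0 = 6.8 m
Step 2 — Cb*B = 0.65 * 12.5 = 8.125 m
Step 3 — 1.7*T + Cb*B = 6.8 + 8.125 = 14.925 m
Step 4 — S = 82.0 * 14.925 ≈ 1223.9 m^2 (5 s.f.)

1223.9 m^2


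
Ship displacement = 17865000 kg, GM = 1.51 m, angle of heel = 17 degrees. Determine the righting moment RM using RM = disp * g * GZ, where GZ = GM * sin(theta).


Formula: GZ = GM * sin(theta); RM = disp * g * GZ
Step 1 — GZ = 1.51 * sin(17°) = 1.51 * 0.292372 = 0.441482 m
Step 2 — RM = 17865000 * 9.81 * 0.441482 ≈ 77372000 N·m (5 s.f.)

77372000 N·m


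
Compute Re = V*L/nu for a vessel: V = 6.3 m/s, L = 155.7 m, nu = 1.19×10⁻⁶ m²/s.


Formula: Re = V * L / nu
Step 1 — V * L = 6.3 * 155.7 = 980.91 m^2/s
Step 2 — Re = 980.91 / 1.19e-6 = 8.24e+08

8.24e+08


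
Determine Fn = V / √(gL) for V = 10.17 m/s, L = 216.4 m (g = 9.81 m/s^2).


Formula: Fn = V / sqrt(g * L)
Step 1 — g * L = 9.81 * 216.4 = 2122.884
Step 2 — sqrt(g * L) = sqrt(2122.884) = 46.074765
Step 3 — Fn = 10.17 / 46.074765 ≈ 0.22073 (5 s.f.)

0.22073


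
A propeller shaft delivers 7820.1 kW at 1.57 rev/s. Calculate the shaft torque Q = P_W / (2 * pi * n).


Formula: Q = P_W / (2 * pi * n)
Step 1 — P_W = 7820.1 kW * 1000 = 7820100.0 W
Step 2 — 2 * pi * n = 2 * pi * 1.57 = 9.864601
Step 3 — Q = 7820100.0 / 9.864601 ≈ 792740 N·m (5 s.f.)

792740 N·m


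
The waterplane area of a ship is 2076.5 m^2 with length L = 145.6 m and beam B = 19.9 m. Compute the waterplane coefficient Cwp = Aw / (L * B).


Formula: Cwp = Aw / (L * B)
Step 1 — L * B = 145.6 * 19.9 = 2897.44 m^2
Step 2 — Cwp = 2076.5 / 2897.44 ≈ 0.71667 (5 s.f.)

0.71667


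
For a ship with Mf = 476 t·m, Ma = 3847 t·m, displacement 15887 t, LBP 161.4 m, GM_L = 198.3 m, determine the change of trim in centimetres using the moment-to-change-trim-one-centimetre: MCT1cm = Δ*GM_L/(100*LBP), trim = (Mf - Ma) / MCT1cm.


Formula: net trimming moment = Mf - Ma; MCT1cm = Δ*GM_L/(100*LBP); trim = net moment / MCT1cm
Step 1 — net trimming moment = 476 - 3847 = -3371 t·m
Step 2 — MCT1cm = 15887 * 198.3 / (100 * 161.4) = 195.1916 t·m/cm
Step 3 — trim = -3371 / 195.1916 ≈ -17.270 cm (5 s.f.)

-17.270 cm


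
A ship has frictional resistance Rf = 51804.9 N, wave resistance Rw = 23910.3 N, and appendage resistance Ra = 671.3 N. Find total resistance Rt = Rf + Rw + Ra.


Formula: Rt = Rf + Rw + Ra
Substituting: Rt = 51804.9 + 23910.3 + 671.3
Result: Rt = 76386.5 N

76386.5 N


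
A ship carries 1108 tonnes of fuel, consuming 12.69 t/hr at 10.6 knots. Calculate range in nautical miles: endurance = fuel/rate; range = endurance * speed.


Formula: endurance = fuel / rate; range = endurance * speed
Step 1 — endurance = 1108 / 12.69 = 87.3128 hours
Step 2 — range = 87.3128 * 10.6 ≈ 925.52 nautical miles (5 s.f.)

925.52 NM


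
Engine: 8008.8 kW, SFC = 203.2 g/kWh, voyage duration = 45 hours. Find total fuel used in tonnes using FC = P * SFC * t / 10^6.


Formula: FC (tonnes) = P * SFC * t / 1,000,000
Step 1 — P * SFC * t = 8008.8 * 203.2 * 45 = 73232467.2 g
Step 2 — FC (tonnes) = 73232467.2 / 1,000,000 ≈ 73.232 tonnes (5 s.f.)

73.232 tonnes


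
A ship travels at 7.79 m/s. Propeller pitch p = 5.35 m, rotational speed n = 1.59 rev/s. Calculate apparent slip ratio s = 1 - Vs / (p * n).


Formula: s = 1 - Vs / (p * n)
Step 1 — p * n = 5.35 * 1.59 = 8.5065
Step 2 — Vs / (p*n) = 7.79 / 8.5065 = 0.91577 (6 d.p.)
Step 3 — s = 1 - 0.91577 = 0.08423

0.08423


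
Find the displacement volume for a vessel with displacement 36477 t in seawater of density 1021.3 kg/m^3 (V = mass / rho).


Formula: V = mass / rho
Step 1 — convert tonnes to kg: 36477 t * 1000 = 36477000 kg
Step 2 — V = 36477000 / 1021.3 ≈ 35716 m^3 (5 s.f.)

35716 m^3


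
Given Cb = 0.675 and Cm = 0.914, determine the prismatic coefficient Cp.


Formula: Cp = Cb / Cm
Substituting: Cp = 0.675 / 0.914
Result: Cp ≈ 0.73851 (5 s.f.)

0.73851


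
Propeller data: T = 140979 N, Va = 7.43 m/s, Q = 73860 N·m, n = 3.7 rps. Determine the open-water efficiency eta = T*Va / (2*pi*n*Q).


Formula: eta = T * Va / (2 * pi * n * Q)
Step 1 — numerator = T * Va = 140979 * 7.43 = 1047473.97
Step 2 — 2 * pi * n = 2 * pi * 3.7 = 23.247786
Step 3 — denominator = 23.247786 * 73860 = 1717081.47
Step 4 — eta = 1047473.97 / 1717081.47 ≈ 0.61003 (5 s.f.)

0.61003


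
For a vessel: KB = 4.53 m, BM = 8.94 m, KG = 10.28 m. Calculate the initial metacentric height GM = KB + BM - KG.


Formula: GM = KB + BM - KG
Step 1 — KM = KB + BM = 4.53 + 8.94 = 13.47 m
Step 2 — GM = KM - KG = 13.47 - 10.28 = 3.19 m

3.19 m


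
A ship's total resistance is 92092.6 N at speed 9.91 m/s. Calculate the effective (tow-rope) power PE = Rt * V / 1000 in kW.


Formula: PE = Rt * V / 1000 (kW)
Step 1 — PE (W) = 92092.6 * 9.91 = 912637.666 W
Step 2 — PE (kW) = 912637.666 / 1000 ≈ 912.64 kW (5 s.f.)

912.64 kW


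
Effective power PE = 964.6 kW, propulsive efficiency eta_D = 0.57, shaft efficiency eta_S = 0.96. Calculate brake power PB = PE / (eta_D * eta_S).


Formula: PB = PE / (eta_D * eta_S)
Step 1 — combined efficiency = eta_D * eta_S = 0.57 * 0.96 = 0.5472
Step 2 — PB = 964.6 / 0.5472 ≈ 1762.8 kW (5 s.f.)

1762.8 kW


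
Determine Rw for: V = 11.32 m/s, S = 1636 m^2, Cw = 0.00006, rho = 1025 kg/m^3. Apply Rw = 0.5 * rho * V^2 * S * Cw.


Formula: Rw = 0.5 * rho * V^2 * S * Cw
Step 1 — V^2 = 11.32^2 = 128.1424
Step 2 — 0.5 * rho * V^2 = 0.5 * 1025 * 128.1424 = 65672.98
Step 3 — Rw = 65672.98 * 1636 * 0.00006 ≈ 6446.5 N (5 s.f.)

6446.5 N


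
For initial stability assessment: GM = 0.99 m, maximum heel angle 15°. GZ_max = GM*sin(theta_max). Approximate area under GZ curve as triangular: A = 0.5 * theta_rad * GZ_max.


Formula: GZ_max = GM * sin(theta); Area = 0.5 * theta_rad * GZ_max
Step 1 — GZ_max = 0.99 * sin(15°) = 0.99 * 0.258819 = 0.256231 m
Step 2 — theta_rad = 15 * pi/180 = 0.261799 rad
Step 3 — Area = 0.5 * 0.261799 * 0.256231 ≈ 0.033541 m·rad (5 s.f.)

0.033541 m·rad


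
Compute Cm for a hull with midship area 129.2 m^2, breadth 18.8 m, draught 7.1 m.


Formula: Cm = Am / (B * T)
Step 1 — B * T = 18.8 * 7.1 = 133.48 m^2
Step 2 — Cm = 129.2 / 133.48 ≈ 0.96794 (5 s.f.)

0.96794


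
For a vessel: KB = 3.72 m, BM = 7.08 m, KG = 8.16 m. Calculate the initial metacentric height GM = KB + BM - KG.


Formula: GM = KB + BM - KG
Step 1 — KM = KB + BM = 3.72 + 7.08 = 10.8 m
Step 2 — GM = KM - KG = 10.8 - 8.16 = 2.64 m

2.64 m


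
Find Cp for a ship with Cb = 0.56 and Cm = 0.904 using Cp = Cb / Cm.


Formula: Cp = Cb / Cm
Substituting: Cp = 0.56 / 0.904
Result: Cp ≈ 0.61947 (5 s.f.)

0.61947


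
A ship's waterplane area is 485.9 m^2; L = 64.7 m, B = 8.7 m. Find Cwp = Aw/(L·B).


Formula: Cwp = Aw / (L * B)
Step 1 — L * B = 64.7 * 8.7 = 562.89 m^2
Step 2 — Cwp = 485.9 / 562.89 ≈ 0.86322 (5 s.f.)

0.86322


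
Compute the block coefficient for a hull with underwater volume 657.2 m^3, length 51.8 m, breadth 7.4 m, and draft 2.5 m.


Formula: Cb = V / (L * B * T)
Step 1 — L * B * T = 51.8 * 7.4 * 2.5 = 958.3 m^3
Step 2 — Cb = 657.2 / 958.3 ≈ 0.68580 (5 s.f.)

0.68580


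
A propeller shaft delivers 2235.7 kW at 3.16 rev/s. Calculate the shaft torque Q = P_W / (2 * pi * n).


Formula: Q = P_W / (2 * pi * n)
Step 1 — P_W = 2235.7 kW * 1000 = 2235700.0 W
Step 2 — 2 * pi * n = 2 * pi * 3.16 = 19.854866
Step 3 — Q = 2235700.0 / 19.854866 ≈ 112600 N·m (5 s.f.)

112600 N·m


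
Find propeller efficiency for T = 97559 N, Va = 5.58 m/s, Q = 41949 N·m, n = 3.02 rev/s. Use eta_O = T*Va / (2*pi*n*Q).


Formula: eta = T * Va / (2 * pi * n * Q)
Step 1 — numerator = T * Va = 97559 * 5.58 = 544379.22
Step 2 — 2 * pi * n = 2 * pi * 3.02 = 18.97522
Step 3 — denominator = 18.97522 * 41949 = 795991.5
Step 4 — eta = 544379.22 / 795991.5 ≈ 0.68390 (5 s.f.)

0.68390


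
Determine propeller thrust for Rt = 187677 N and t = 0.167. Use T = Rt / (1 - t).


Formula: T = Rt / (1 - t)
Step 1 — (1 - t) = 1 - 0.167 = 0.833
Step 2 — T = 187677 / 0.833 ≈ 225300 N (5 s.f.)

225300 N


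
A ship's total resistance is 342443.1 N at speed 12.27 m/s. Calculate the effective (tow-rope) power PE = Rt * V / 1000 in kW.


Formula: PE = Rt * V / 1000 (kW)
Step 1 — PE (W) = 342443.1 * 12.27 = 4201776.837 W
Step 2 — PE (kW) = 4201776.837 / 1000 ≈ 4201.8 kW (5 s.f.)

4201.8 kW


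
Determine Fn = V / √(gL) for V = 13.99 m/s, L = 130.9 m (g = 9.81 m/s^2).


Formula: Fn = V / sqrt(g * L)
Step 1 — g * L = 9.81 * 130.9 = 1284.129
Step 2 — sqrt(g * L) = sqrt(1284.129) = 35.834746
Step 3 — Fn = 13.99 / 35.834746 ≈ 0.39040 (5 s.f.)

0.39040


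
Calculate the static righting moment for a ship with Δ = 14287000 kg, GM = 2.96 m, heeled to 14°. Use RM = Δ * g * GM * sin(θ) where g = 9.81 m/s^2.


Formula: GZ = GM * sin(theta); RM = disp * g * GZ
Step 1 — GZ = 2.96 * sin(14°) = 2.96 * 0.241922 = 0.716089 m
Step 2 — RM = 14287000 * 9.81 * 0.716089 ≈ 100360000 N·m (5 s.f.)

100360000 N·m


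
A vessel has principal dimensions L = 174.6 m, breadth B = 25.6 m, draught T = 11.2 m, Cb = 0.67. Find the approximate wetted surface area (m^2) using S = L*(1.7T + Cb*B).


Formula: S = 1.7*L*T + V/T with V = Cb*L*B*T, i.e. S = L * (1.7*T + Cb*B)
Step 1 — 1.7*T = 1.7 * 11.2 = 19.04 m
Step 2 — Cb*B = 0.67 * 25.6 = 17.152 m
Step 3 — 1.7*T + Cb*B = 19.04 + 17.152 = 36.192 m
Step 4 — S = 174.6 * 36.192 ≈ 6319.1 m^2 (5 s.f.)

6319.1 m^2


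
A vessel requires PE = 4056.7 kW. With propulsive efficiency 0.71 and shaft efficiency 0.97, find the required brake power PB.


Formula: PB = PE / (eta_D * eta_S)
Step 1 — combined efficiency = eta_D * eta_S = 0.71 * 0.97 = 0.6887
Step 2 — PB = 4056.7 / 0.6887 ≈ 5890.4 kW (5 s.f.)

5890.4 kW


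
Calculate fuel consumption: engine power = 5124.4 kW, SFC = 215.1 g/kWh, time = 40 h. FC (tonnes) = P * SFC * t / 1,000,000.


Formula: FC (tonnes) = P * SFC * t / 1,000,000
Step 1 — P * SFC * t = 5124.4 * 215.1 * 40 = 44090337.6 g
Step 2 — FC (tonnes) = 44090337.6 / 1,000,000 ≈ 44.090 tonnes (5 s.f.)

44.090 tonnes


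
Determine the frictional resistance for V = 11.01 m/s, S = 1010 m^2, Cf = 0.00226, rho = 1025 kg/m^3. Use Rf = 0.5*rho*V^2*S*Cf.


Formula: Rf = 0.5 * rho * V^2 * S * Cf
Step 1 — V^2 = 11.01^2 = 121.2201
Step 2 — 0.5 * rho * V^2 = 0.5 * 1025 * 121.2201 = 62125.30125
Step 3 — Rf = 62125.30125 * 1010 * 0.00226 ≈ 141810 N (5 s.f.)

141810 N


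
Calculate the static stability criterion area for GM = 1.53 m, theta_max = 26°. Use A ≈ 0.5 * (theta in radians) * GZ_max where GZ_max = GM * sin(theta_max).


Formula: GZ_max = GM * sin(theta); Area = 0.5 * theta_rad * GZ_max
Step 1 — GZ_max = 1.53 * sin(26°) = 1.53 * 0.438371 = 0.670708 m
Step 2 — theta_rad = 26 * pi/180 = 0.453786 rad
Step 3 — Area = 0.5 * 0.453786 * 0.670708 ≈ 0.15218 m·rad (5 s.f.)

0.15218 m·rad


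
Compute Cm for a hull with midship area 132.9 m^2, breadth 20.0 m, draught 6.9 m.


Formula: Cm = Am / (B * T)
Step 1 — B * T = 20.0 * 6.9 = 138.0 m^2
Step 2 — Cm = 132.9 / 138.0 ≈ 0.96304 (5 s.f.)

0.96304


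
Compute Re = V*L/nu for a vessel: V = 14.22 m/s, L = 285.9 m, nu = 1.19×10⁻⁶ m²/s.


Formula: Re = V * L / nu
Step 1 — V * L = 14.22 * 285.9 = 4065.498 m^2/s
Step 2 — Re = 4065.498 / 1.19e-6 = 3.42e+09

3.42e+09


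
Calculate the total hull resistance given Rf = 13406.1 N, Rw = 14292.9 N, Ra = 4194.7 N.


Formula: Rt = Rf + Rw + Ra
Substituting: Rt = 13406.1 + 14292.9 + 4194.7
Result: Rt = 31893.7 N

31893.7 N


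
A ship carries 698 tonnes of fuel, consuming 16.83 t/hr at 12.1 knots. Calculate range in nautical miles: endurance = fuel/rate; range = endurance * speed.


Formula: endurance = fuel / rate; range = endurance * speed
Step 1 — endurance = 698 / 16.83 = 41.4736 hours
Step 2 — range = 41.4736 * 12.1 ≈ 501.83 nautical miles (5 s.f.)

501.83 NM


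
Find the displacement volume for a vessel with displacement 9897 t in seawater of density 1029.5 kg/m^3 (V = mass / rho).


Formula: V = mass / rho
Step 1 — convert tonnes to kg: 9897 t * 1000 = 9897000 kg
Step 2 — V = 9897000 / 1029.5 ≈ 9613.4 m^3 (5 s.f.)

9613.4 m^3


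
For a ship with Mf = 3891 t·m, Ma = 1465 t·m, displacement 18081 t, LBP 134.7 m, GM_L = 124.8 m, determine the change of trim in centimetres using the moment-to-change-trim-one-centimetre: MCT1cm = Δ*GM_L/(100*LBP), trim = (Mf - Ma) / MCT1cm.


Formula: net trimming moment = Mf - Ma; MCT1cm = Δ*GM_L/(100*LBP); trim = net moment / MCT1cm
Step 1 — net trimming moment = 3891 - 1465 = 2426 t·m
Step 2 — MCT1cm = 18081 * 124.8 / (100 * 134.7) = 167.5211 t·m/cm
Step 3 — trim = 2426 / 167.5211 ≈ 14.482 cm (5 s.f.)

14.482 cm


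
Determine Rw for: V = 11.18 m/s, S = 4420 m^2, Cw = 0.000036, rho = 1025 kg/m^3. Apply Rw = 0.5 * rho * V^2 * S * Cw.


Formula: Rw = 0.5 * rho * V^2 * S * Cw
Step 1 — V^2 = 11.18^2 = 124.9924
Step 2 — 0.5 * rho * V^2 = 0.5 * 1025 * 124.9924 = 64058.605
Step 3 — Rw = 64058.605 * 4420 * 0.000036 ≈ 10193 N (5 s.f.)

10193 N


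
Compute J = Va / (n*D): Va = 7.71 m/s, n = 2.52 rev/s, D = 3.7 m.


Formula: J = Va / (n * D)
Step 1 — n * D = 2.52 * 3.7 = 9.324
Step 2 — J = 7.71 / 9.324 ≈ 0.82690 (5 s.f.)

0.82690


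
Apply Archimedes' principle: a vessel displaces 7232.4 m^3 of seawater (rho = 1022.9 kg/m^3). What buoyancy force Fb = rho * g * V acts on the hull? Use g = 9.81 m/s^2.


Formula: Fb = rho * g * V
Substituting: Fb = 1022.9 * 9.81 * 7232.4
Intermediate: 1022.9 * 9.81 = 10034.649
Result: Fb = 10034.649 * 7232.4 ≈ 72575000 N (5 s.f.)

72575000 N


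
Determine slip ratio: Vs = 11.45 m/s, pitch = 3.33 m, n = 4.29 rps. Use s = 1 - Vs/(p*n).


Formula: s = 1 - Vs / (p * n)
Step 1 — p * n = 3.33 * 4.29 = 14.2857
Step 2 — Vs / (p*n) = 11.45 / 14.2857 = 0.801501 (6 d.p.)
Step 3 — s = 1 - 0.801501 = 0.198499

0.198499


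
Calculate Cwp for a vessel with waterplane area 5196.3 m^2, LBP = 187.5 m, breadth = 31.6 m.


Formula: Cwp = Aw / (L * B)
Step 1 — L * B = 187.5 * 31.6 = 5925.0 m^2
Step 2 — Cwp = 5196.3 / 5925.0 ≈ 0.87701 (5 s.f.)

0.87701


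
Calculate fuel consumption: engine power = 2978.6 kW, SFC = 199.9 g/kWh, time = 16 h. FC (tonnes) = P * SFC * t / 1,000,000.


Formula: FC (tonnes) = P * SFC * t / 1,000,000
Step 1 — P * SFC * t = 2978.6 * 199.9 * 16 = 9526754.24 g
Step 2 — FC (tonnes) = 9526754.24 / 1,000,000 ≈ 9.5268 tonnes (5 s.f.)

9.5268 tonnes


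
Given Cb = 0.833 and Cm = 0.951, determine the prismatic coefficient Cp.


Formula: Cp = Cb / Cm
Substituting: Cp = 0.833 / 0.951
Result: Cp ≈ 0.87592 (5 s.f.)

0.87592


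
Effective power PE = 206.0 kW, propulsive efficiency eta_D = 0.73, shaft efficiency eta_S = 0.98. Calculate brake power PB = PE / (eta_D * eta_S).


Formula: PB = PE / (eta_D * eta_S)
Step 1 — combined efficiency = eta_D * eta_S = 0.73 * 0.98 = 0.7154
Step 2 — PB = 206.0 / 0.7154 ≈ 287.95 kW (5 s.f.)

287.95 kW


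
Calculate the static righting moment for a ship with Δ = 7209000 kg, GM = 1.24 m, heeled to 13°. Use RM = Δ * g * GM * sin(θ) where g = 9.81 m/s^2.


Formula: GZ = GM * sin(theta); RM = disp * g * GZ
Step 1 — GZ = 1.24 * sin(13°) = 1.24 * 0.224951 = 0.278939 m
Step 2 — RM = 7209000 * 9.81 * 0.278939 ≈ 19727000 N·m (5 s.f.)

19727000 N·m


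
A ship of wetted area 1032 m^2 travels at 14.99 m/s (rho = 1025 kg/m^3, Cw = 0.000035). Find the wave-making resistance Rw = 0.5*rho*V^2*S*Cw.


Formula: Rw = 0.5 * rho * V^2 * S * Cw
Step 1 — V^2 = 14.99^2 = 224.7001
Step 2 — 0.5 * rho * V^2 = 0.5 * 1025 * 224.7001 = 115158.80125
Step 3 — Rw = 115158.80125 * 1032 * 0.000035 ≈ 4159.5 N (5 s.f.)

4159.5 N


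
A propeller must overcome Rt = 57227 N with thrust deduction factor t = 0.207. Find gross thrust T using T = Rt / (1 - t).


Formula: T = Rt / (1 - t)
Step 1 — (1 - t) = 1 - 0.207 = 0.793
Step 2 — T = 57227 / 0.793 ≈ 72165 N (5 s.f.)

72165 N


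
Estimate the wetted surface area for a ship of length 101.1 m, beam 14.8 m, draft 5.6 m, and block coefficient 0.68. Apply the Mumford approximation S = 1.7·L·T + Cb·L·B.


Formula: S = 1.7*L*T + V/T with V = Cb*L*B*T, i.e. S = L * (1.7*T + Cb*B)
Step 1 — 1.7*T = 1.7 * 5.6 = 9.52 m
Step 2 — Cb*B = 0.68 * 14.8 = 10.064 m
Step 3 — 1.7*T + Cb*B = 9.52 + 10.064 = 19.584 m
Step 4 — S = 101.1 * 19.584 ≈ 1979.9 m^2 (5 s.f.)

1979.9 m^2


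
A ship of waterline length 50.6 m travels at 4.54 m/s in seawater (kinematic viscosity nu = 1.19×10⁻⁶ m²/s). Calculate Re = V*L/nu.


Formula: Re = V * L / nu
Step 1 — V * L = 4.54 * 50.6 = 229.724 m^2/s
Step 2 — Re = 229.724 / 1.19e-6 = 1.93e+08

1.93e+08


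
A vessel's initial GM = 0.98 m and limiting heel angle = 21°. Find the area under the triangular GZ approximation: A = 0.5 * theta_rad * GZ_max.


Formula: GZ_max = GM * sin(theta); Area = 0.5 * theta_rad * GZ_max
Step 1 — GZ_max = 0.98 * sin(21°) = 0.98 * 0.358368 = 0.351201 m
Step 2 — theta_rad = 21 * pi/180 = 0.366519 rad
Step 3 — Area = 0.5 * 0.366519 * 0.351201 ≈ 0.064361 m·rad (5 s.f.)

0.064361 m·rad


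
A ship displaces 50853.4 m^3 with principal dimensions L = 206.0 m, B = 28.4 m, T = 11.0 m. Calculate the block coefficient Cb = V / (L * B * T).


Formula: Cb = V / (L * B * T)
Step 1 — L * B * T = 206.0 * 28.4 * 11.0 = 64354.4 m^3
Step 2 — Cb = 50853.4 / 64354.4 ≈ 0.79021 (5 s.f.)

0.79021


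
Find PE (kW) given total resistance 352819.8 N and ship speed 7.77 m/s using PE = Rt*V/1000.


Formula: PE = Rt * V / 1000 (kW)
Step 1 — PE (W) = 352819.8 * 7.77 = 2741409.846 W
Step 2 — PE (kW) = 2741409.846 / 1000 ≈ 2741.4 kW (5 s.f.)

2741.4 kW


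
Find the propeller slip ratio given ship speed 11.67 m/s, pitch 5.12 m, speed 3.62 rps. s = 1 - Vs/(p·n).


Formula: s = 1 - Vs / (p * n)
Step 1 — p * n = 5.12 * 3.62 = 18.5344
Step 2 — Vs / (p*n) = 11.67 / 18.5344 = 0.62964 (6 d.p.)
Step 3 — s = 1 - 0.62964 = 0.37036

0.37036


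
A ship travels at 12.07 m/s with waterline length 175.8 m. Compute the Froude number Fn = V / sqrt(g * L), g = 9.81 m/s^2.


Formula: Fn = V / sqrt(g * L)
Step 1 — g * L = 9.81 * 175.8 = 1724.598
Step 2 — sqrt(g * L) = sqrt(1724.598) = 41.52828
Step 3 — Fn = 12.07 / 41.52828 ≈ 0.29065 (5 s.f.)

0.29065


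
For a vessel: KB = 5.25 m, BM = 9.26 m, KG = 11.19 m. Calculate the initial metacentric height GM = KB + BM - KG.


Formula: GM = KB + BM - KG
Step 1 — KM = KB + BM = 5.25 + 9.26 = 14.51 m
Step 2 — GM = KM - KG = 14.51 - 11.19 = 3.32 m

3.32 m


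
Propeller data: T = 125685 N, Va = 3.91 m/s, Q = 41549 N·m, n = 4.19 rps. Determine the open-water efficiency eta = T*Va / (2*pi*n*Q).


Formula: eta = T * Va / (2 * pi * n * Q)
Step 1 — numerator = T * Va = 125685 * 3.91 = 491428.35
Step 2 — 2 * pi * n = 2 * pi * 4.19 = 26.326546
Step 3 — denominator = 26.326546 * 41549 = 1093841.66
Step 4 — eta = 491428.35 / 1093841.66 ≈ 0.44927 (5 s.f.)

0.44927


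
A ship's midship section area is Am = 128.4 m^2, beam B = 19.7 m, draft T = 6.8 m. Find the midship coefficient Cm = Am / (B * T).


Formula: Cm = Am / (B * T)
Step 1 — B * T = 19.7 * 6.8 = 133.96 m^2
Step 2 — Cm = 128.4 / 133.96 ≈ 0.95850 (5 s.f.)

0.95850


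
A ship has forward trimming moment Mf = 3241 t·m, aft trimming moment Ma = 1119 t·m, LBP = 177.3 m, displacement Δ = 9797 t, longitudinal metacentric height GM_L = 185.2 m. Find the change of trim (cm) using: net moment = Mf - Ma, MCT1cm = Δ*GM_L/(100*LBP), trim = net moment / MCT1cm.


Formula: net trimming moment = Mf - Ma; MCT1cm = Δ*GM_L/(100*LBP); trim = net moment / MCT1cm
Step 1 — net trimming moment = 3241 - 1119 = 2122 t·m
Step 2 — MCT1cm = 9797 * 185.2 / (100 * 177.3) = 102.3353 t·m/cm
Step 3 — trim = 2122 / 102.3353 ≈ 20.736 cm (5 s.f.)

20.736 cm


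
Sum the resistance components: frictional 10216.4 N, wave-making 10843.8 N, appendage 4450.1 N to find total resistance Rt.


Formula: Rt = Rf + Rw + Ra
Substituting: Rt = 10216.4 + 10843.8 + 4450.1
Result: Rt = 25510.3 N

25510.3 N


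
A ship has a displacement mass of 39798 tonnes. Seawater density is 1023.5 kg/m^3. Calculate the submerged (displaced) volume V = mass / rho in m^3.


Formula: V = mass / rho
Step 1 — convert tonnes to kg: 39798 t * 1000 = 39798000 kg
Step 2 — V = 39798000 / 1023.5 ≈ 38884 m^3 (5 s.f.)

38884 m^3


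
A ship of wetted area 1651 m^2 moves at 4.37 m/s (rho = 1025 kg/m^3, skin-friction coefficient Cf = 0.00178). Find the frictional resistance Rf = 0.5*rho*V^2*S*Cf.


Formula: Rf = 0.5 * rho * V^2 * S * Cf
Step 1 — V^2 = 4.37^2 = 19.0969
Step 2 — 0.5 * rho * V^2 = 0.5 * 1025 * 19.0969 = 9787.16125
Step 3 — Rf = 9787.16125 * 1651 * 0.00178 ≈ 28762 N (5 s.f.)

28762 N


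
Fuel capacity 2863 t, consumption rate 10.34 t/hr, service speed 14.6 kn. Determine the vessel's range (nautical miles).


Formula: endurance = fuel / rate; range = endurance * speed
Step 1 — endurance = 2863 / 10.34 = 276.8859 hours
Step 2 — range = 276.8859 * 14.6 ≈ 4042.5 nautical miles (5 s.f.)

4042.5 NM


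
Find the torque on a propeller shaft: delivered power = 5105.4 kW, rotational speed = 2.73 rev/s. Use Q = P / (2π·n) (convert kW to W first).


Formula: Q = P_W / (2 * pi * n)
Step 1 — P_W = 5105.4 kW * 1000 = 5105400.0 W
Step 2 — 2 * pi * n = 2 * pi * 2.73 = 17.153096
Step 3 — Q = 5105400.0 / 17.153096 ≈ 297640 N·m (5 s.f.)

297640 N·m


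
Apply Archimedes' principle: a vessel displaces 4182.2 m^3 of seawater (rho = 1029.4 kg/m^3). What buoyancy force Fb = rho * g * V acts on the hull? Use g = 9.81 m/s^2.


Formula: Fb = rho * g * V
Substituting: Fb = 1029.4 * 9.81 * 4182.2
Intermediate: 1029.4 * 9.81 = 10098.414
Result: Fb = 10098.414 * 4182.2 ≈ 42234000 N (5 s.f.)

42234000 N


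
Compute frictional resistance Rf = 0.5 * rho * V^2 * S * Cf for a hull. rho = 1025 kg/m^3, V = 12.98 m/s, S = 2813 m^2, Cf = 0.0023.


Formula: Rf = 0.5 * rho * V^2 * S * Cf
Step 1 — V^2 = 12.98^2 = 168.4804
Step 2 — 0.5 * rho * V^2 = 0.5 * 1025 * 168.4804 = 86346.205
Step 3 — Rf = 86346.205 * 2813 * 0.0023 ≈ 558650 N (5 s.f.)

558650 N


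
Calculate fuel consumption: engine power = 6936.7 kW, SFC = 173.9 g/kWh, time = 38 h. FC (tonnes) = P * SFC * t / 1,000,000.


Formula: FC (tonnes) = P * SFC * t / 1,000,000
Step 1 — P * SFC * t = 6936.7 * 173.9 * 38 = 45839100.94 g
Step 2 — FC (tonnes) = 45839100.94 / 1,000,000 ≈ 45.839 tonnes (5 s.f.)

45.839 tonnes


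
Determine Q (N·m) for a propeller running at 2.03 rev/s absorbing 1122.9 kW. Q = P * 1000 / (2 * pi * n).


Formula: Q = P_W / (2 * pi * n)
Step 1 — P_W = 1122.9 kW * 1000 = 1122900.0 W
Step 2 — 2 * pi * n = 2 * pi * 2.03 = 12.754866
Step 3 — Q = 1122900.0 / 12.754866 ≈ 88037 N·m (5 s.f.)

88037 N·m


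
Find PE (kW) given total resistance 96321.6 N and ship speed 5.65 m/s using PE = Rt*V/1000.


Formula: PE = Rt * V / 1000 (kW)
Step 1 — PE (W) = 96321.6 * 5.65 = 544217.04 W
Step 2 — PE (kW) = 544217.04 / 1000 ≈ 544.22 kW (5 s.f.)

544.22 kW


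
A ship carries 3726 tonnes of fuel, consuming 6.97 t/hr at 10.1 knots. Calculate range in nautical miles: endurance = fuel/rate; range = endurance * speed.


Formula: endurance = fuel / rate; range = endurance * speed
Step 1 — endurance = 3726 / 6.97 = 534.5768 hours
Step 2 — range = 534.5768 * 10.1 ≈ 5399.2 nautical miles (5 s.f.)

5399.2 NM


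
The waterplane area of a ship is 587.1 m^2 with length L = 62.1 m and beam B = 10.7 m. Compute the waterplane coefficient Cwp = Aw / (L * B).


Formula: Cwp = Aw / (L * B)
Step 1 — L * B = 62.1 * 10.7 = 664.47 m^2
Step 2 — Cwp = 587.1 / 664.47 ≈ 0.88356 (5 s.f.)

0.88356


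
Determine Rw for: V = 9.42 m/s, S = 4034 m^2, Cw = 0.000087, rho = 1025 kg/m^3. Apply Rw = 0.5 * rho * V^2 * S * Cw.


Formula: Rw = 0.5 * rho * V^2 * S * Cw
Step 1 — V^2 = 9.42^2 = 88.7364
Step 2 — 0.5 * rho * V^2 = 0.5 * 1025 * 88.7364 = 45477.405
Step 3 — Rw = 45477.405 * 4034 * 0.000087 ≈ 15961 N (5 s.f.)

15961 N


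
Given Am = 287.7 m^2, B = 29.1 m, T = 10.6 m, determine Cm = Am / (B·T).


Formula: Cm = Am / (B * T)
Step 1 — B * T = 29.1 * 10.6 = 308.46 m^2
Step 2 — Cm = 287.7 / 308.46 ≈ 0.93270 (5 s.f.)

0.93270


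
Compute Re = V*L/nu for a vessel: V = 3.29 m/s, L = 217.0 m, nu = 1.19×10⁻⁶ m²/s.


Formula: Re = V * L / nu
Step 1 — V * L = 3.29 * 217.0 = 713.93 m^2/s
Step 2 — Re = 713.93 / 1.19e-6 = 6.00e+08

6.00e+08


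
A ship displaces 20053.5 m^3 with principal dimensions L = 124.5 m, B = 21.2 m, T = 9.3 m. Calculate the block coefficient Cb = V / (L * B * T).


Formula: Cb = V / (L * B * T)
Step 1 — L * B * T = 124.5 * 21.2 * 9.3 = 24546.42 m^3
Step 2 — Cb = 20053.5 / 24546.42 ≈ 0.81696 (5 s.f.)

0.81696


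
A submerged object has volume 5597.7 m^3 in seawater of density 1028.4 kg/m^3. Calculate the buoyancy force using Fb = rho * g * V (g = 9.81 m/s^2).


Formula: Fb = rho * g * V
Substituting: Fb = 1028.4 * 9.81 * 5597.7
Intermediate: 1028.4 * 9.81 = 10088.604
Result: Fb = 10088.604 * 5597.7 ≈ 56473000 N (5 s.f.)

56473000 N


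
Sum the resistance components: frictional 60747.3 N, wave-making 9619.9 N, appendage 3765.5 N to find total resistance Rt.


Formula: Rt = Rf + Rw + Ra
Substituting: Rt = 60747.3 + 9619.9 + 3765.5
Result: Rt = 74132.7 N

74132.7 N


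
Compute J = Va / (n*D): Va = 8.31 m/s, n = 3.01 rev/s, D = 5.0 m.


Formula: J = Va / (n * D)
Step 1 — n * D = 3.01 * 5.0 = 15.05
Step 2 — J = 8.31 / 15.05 ≈ 0.55216 (5 s.f.)

0.55216


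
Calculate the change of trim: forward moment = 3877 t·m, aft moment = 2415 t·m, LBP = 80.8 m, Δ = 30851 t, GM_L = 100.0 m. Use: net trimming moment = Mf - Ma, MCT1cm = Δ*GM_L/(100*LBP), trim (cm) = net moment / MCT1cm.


Formula: net trimming moment = Mf - Ma; MCT1cm = Δ*GM_L/(100*LBP); trim = net moment / MCT1cm
Step 1 — net trimming moment = 3877 - 2415 = 1462 t·m
Step 2 — MCT1cm = 30851 * 100.0 / (100 * 80.8) = 381.8193 t·m/cm
Step 3 — trim = 1462 / 381.8193 ≈ 3.8290 cm (5 s.f.)

3.8290 cm


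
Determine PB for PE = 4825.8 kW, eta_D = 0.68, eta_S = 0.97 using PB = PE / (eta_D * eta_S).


Formula: PB = PE / (eta_D * eta_S)
Step 1 — combined efficiency = eta_D * eta_S = 0.68 * 0.97 = 0.6596
Step 2 — PB = 4825.8 / 0.6596 ≈ 7316.3 kW (5 s.f.)

7316.3 kW


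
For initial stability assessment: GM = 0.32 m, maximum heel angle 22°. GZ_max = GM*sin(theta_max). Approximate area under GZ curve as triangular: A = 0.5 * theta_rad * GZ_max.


Formula: GZ_max = GM * sin(theta); Area = 0.5 * theta_rad * GZ_max
Step 1 — GZ_max = 0.32 * sin(22°) = 0.32 * 0.374607 = 0.119874 m
Step 2 — theta_rad = 22 * pi/180 = 0.383972 rad
Step 3 — Area = 0.5 * 0.383972 * 0.119874 ≈ 0.023014 m·rad (5 s.f.)

0.023014 m·rad


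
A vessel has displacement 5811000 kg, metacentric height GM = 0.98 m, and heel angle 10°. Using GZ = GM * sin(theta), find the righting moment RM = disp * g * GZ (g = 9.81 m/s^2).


Formula: GZ = GM * sin(theta); RM = disp * g * GZ
Step 1 — GZ = 0.98 * sin(10°) = 0.98 * 0.173648 = 0.170175 m
Step 2 — RM = 5811000 * 9.81 * 0.170175 ≈ 9701000 N·m (5 s.f.)

9701000 N·m


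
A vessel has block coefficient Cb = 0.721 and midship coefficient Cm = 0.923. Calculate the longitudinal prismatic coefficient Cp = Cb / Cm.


Formula: Cp = Cb / Cm
Substituting: Cp = 0.721 / 0.923
Result: Cp ≈ 0.78115 (5 s.f.)

0.78115


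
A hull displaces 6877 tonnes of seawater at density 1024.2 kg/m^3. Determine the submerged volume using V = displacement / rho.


Formula: V = mass / rho
Step 1 — convert tonnes to kg: 6877 t * 1000 = 6877000 kg
Step 2 — V = 6877000 / 1024.2 ≈ 6714.5 m^3 (5 s.f.)

6714.5 m^3


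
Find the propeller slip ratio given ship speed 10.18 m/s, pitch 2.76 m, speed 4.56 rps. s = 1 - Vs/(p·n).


Formula: s = 1 - Vs / (p * n)
Step 1 — p * n = 2.76 * 4.56 = 12.5856
Step 2 — Vs / (p*n) = 10.18 / 12.5856 = 0.808861 (6 d.p.)
Step 3 — s = 1 - 0.808861 = 0.191139

0.191139


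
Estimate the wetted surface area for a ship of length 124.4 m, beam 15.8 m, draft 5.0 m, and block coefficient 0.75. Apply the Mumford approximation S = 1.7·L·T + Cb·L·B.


Formula: S = 1.7*L*T + V/T with V = Cb*L*B*T, i.e. S = L * (1.7*T + Cb*B)
Step 1 — 1.7*T = 1.7 * 5.0 = 8.5 m
Step 2 — Cb*B = 0.75 * 15.8 = 11.85 m
Step 3 — 1.7*T + Cb*B = 8.5 + 11.85 = 20.35 m
Step 4 — S = 124.4 * 20.35 ≈ 2531.5 m^2 (5 s.f.)

2531.5 m^2


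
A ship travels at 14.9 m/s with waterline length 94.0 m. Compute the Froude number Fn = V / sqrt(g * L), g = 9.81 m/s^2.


Formula: Fn = V / sqrt(g * L)
Step 1 — g * L = 9.81 * 94.0 = 922.14
Step 2 — sqrt(g * L) = sqrt(922.14) = 30.366758
Step 3 — Fn = 14.9 / 30.366758 ≈ 0.49067 (5 s.f.)

0.49067


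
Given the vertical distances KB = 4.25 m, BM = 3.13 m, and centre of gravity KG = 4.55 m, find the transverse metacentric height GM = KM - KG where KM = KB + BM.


Formula: GM = KB + BM - KG
Step 1 — KM = KB + BM = 4.25 + 3.13 = 7.38 m
Step 2 — GM = KM - KG = 7.38 - 4.55 = 2.83 m

2.83 m


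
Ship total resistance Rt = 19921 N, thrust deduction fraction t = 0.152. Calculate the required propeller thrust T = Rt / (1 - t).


Formula: T = Rt / (1 - t)
Step 1 — (1 - t) = 1 - 0.152 = 0.848
Step 2 — T = 19921 / 0.848 ≈ 23492 N (5 s.f.)

23492 N


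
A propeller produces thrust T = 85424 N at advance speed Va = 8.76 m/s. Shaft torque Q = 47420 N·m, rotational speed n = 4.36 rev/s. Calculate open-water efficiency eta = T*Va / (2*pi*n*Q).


Formula: eta = T * Va / (2 * pi * n * Q)
Step 1 — numerator = T * Va = 85424 * 8.76 = 748314.24
Step 2 — 2 * pi * n = 2 * pi * 4.36 = 27.394688
Step 3 — denominator = 27.394688 * 47420 = 1299056.1
Step 4 — eta = 748314.24 / 1299056.1 ≈ 0.57604 (5 s.f.)

0.57604


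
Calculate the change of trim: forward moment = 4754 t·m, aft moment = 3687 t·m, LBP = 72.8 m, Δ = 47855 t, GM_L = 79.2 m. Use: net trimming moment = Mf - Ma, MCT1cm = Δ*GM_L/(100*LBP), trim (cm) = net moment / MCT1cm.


Formula: net trimming moment = Mf - Ma; MCT1cm = Δ*GM_L/(100*LBP); trim = net moment / MCT1cm
Step 1 — net trimming moment = 4754 - 3687 = 1067 t·m
Step 2 — MCT1cm = 47855 * 79.2 / (100 * 72.8) = 520.6203 t·m/cm
Step 3 — trim = 1067 / 520.6203 ≈ 2.0495 cm (5 s.f.)

2.0495 cm


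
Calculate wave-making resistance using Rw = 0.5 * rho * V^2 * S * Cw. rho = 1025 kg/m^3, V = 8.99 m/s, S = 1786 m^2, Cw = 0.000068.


Formula: Rw = 0.5 * rho * V^2 * S * Cw
Step 1 — V^2 = 8.99^2 = 80.8201
Step 2 — 0.5 * rho * V^2 = 0.5 * 1025 * 80.8201 = 41420.30125
Step 3 — Rw = 41420.30125 * 1786 * 0.000068 ≈ 5030.4 N (5 s.f.)

5030.4 N


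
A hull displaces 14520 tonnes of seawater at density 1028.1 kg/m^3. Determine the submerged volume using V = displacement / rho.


Formula: V = mass / rho
Step 1 — convert tonnes to kg: 14520 t * 1000 = 14520000 kg
Step 2 — V = 14520000 / 1028.1 ≈ 14123 m^3 (5 s.f.)

14123 m^3


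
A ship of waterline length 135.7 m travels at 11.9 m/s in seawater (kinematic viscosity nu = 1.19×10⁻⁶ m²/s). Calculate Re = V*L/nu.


Formula: Re = V * L / nu
Step 1 — V * L = 11.9 * 135.7 = 1614.83 m^2/s
Step 2 — Re = 1614.83 / 1.19e-6 = 1.36e+09

1.36e+09


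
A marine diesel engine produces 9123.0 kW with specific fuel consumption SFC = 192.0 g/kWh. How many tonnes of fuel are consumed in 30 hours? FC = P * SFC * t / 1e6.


Formula: FC (tonnes) = P * SFC * t / 1,000,000
Step 1 — P * SFC * t = 9123.0 * 192.0 * 30 = 52548480.0 g
Step 2 — FC (tonnes) = 52548480.0 / 1,000,000 ≈ 52.548 tonnes (5 s.f.)

52.548 tonnes


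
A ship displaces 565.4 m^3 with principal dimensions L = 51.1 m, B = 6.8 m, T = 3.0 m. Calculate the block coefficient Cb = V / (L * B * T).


Formula: Cb = V / (L * B * T)
Step 1 — L * B * T = 51.1 * 6.8 * 3.0 = 1042.44 m^3
Step 2 — Cb = 565.4 / 1042.44 ≈ 0.54238 (5 s.f.)

0.54238


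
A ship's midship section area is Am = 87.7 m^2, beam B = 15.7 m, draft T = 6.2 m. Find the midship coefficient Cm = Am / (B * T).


Formula: Cm = Am / (B * T)
Step 1 — B * T = 15.7 * 6.2 = 97.34 m^2
Step 2 — Cm = 87.7 / 97.34 ≈ 0.90097 (5 s.f.)

0.90097


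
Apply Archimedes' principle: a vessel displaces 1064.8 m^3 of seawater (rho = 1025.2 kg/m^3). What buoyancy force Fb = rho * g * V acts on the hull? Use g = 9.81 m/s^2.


Formula: Fb = rho * g * V
Substituting: Fb = 1025.2 * 9.81 * 1064.8
Intermediate: 1025.2 * 9.81 = 10057.212
Result: Fb = 10057.212 * 1064.8 ≈ 10709000 N (5 s.f.)

10709000 N
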